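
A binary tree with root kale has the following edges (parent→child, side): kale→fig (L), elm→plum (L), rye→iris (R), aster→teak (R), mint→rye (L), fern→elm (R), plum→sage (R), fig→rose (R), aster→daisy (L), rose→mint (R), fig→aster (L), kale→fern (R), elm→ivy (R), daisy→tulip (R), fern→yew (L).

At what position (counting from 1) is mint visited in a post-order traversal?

7

Post-order visits the left subtree, then the right subtree, then the node.
At kale: go left to fig.
  At fig: go left to aster.
    At aster: go left to daisy.
      At daisy: no left child.
      At daisy: go right to tulip.
        tulip is a leaf — visit tulip.
      Visit daisy.
    At aster: go right to teak.
      teak is a leaf — visit teak.
    Visit aster.
  At fig: go right to rose.
    At rose: no left child.
    At rose: go right to mint.
      At mint: go left to rye.
        At rye: no left child.
        At rye: go right to iris.
          iris is a leaf — visit iris.
        Visit rye.
      At mint: no right child.
      Visit mint.
    Visit rose.
  Visit fig.
At kale: go right to fern.
  At fern: go left to yew.
    yew is a leaf — visit yew.
  At fern: go right to elm.
    At elm: go left to plum.
      At plum: no left child.
      At plum: go right to sage.
        sage is a leaf — visit sage.
      Visit plum.
    At elm: go right to ivy.
      ivy is a leaf — visit ivy.
    Visit elm.
  Visit fern.
Visit kale.
Full post-order sequence: tulip, daisy, teak, aster, iris, rye, mint, rose, fig, yew, sage, plum, ivy, elm, fern, kale.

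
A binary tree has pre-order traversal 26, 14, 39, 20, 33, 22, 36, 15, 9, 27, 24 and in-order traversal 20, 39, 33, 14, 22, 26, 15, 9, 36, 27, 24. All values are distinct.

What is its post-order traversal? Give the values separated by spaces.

The first element of pre-order is the root; it splits in-order into left and right subtrees.
Root 26: left subtree has 5 nodes {20, 39, 33, 14, 22}, right has 5 {15, 9, 36, 27, 24}.
  Root 14: left subtree has 3 nodes {20, 39, 33}, right has 1 {22}.
    Root 39: left subtree has 1 node {20}, right has 1 {33}.
  Root 36: left subtree has 2 nodes {15, 9}, right has 2 {27, 24}.
    Root 15: left subtree has 0 nodes { }, right has 1 {9}.
    Root 27: left subtree has 0 nodes { }, right has 1 {24}.

20 33 39 22 14 9 15 24 27 36 26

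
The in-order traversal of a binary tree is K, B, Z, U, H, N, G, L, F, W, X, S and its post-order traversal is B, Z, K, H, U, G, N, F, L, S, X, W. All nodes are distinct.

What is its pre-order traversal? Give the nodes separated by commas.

W, L, N, U, K, Z, B, H, G, F, X, S

The last element of post-order is the root; it splits in-order into left and right subtrees.
Root W: left subtree has 9 nodes {K, B, Z, U, H, N, G, L, F}, right has 2 {X, S}.
  Root L: left subtree has 7 nodes {K, B, Z, U, H, N, G}, right has 1 {F}.
    Root N: left subtree has 5 nodes {K, B, Z, U, H}, right has 1 {G}.
      Root U: left subtree has 3 nodes {K, B, Z}, right has 1 {H}.
        Root K: left subtree has 0 nodes { }, right has 2 {B, Z}.
          Root Z: left subtree has 1 node {B}, right has 0 { }.
  Root X: left subtree has 0 nodes { }, right has 1 {S}.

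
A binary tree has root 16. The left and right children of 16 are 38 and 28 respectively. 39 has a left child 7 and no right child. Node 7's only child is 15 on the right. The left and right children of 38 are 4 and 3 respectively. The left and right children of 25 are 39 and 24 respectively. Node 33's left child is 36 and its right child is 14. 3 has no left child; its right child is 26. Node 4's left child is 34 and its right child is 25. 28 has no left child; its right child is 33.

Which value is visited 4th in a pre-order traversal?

Pre-order visits the node, then its left subtree, then its right subtree.
Visit 16.
At 16: go left to 38.
  Visit 38.
  At 38: go left to 4.
    Visit 4.
    At 4: go left to 34.
      34 is a leaf — visit 34.
    At 4: go right to 25.
      Visit 25.
      At 25: go left to 39.
        Visit 39.
        At 39: go left to 7.
          Visit 7.
          At 7: no left child.
          At 7: go right to 15.
            15 is a leaf — visit 15.
        At 39: no right child.
      At 25: go right to 24.
        24 is a leaf — visit 24.
  At 38: go right to 3.
    Visit 3.
    At 3: no left child.
    At 3: go right to 26.
      26 is a leaf — visit 26.
At 16: go right to 28.
  Visit 28.
  At 28: no left child.
  At 28: go right to 33.
    Visit 33.
    At 33: go left to 36.
      36 is a leaf — visit 36.
    At 33: go right to 14.
      14 is a leaf — visit 14.
Full pre-order sequence: 16, 38, 4, 34, 25, 39, 7, 15, 24, 3, 26, 28, 33, 36, 14.

34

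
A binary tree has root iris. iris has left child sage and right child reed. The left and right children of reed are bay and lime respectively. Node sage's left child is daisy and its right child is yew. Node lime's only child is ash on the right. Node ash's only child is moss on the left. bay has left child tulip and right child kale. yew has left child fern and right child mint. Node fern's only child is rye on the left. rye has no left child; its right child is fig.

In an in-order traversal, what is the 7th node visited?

In-order visits the left subtree, then the node, then the right subtree.
At iris: go left to sage.
  At sage: go left to daisy.
    daisy is a leaf — visit daisy.
  Visit sage.
  At sage: go right to yew.
    At yew: go left to fern.
      At fern: go left to rye.
        At rye: no left child.
        Visit rye.
        At rye: go right to fig.
          fig is a leaf — visit fig.
      Visit fern.
      At fern: no right child.
    Visit yew.
    At yew: go right to mint.
      mint is a leaf — visit mint.
Visit iris.
At iris: go right to reed.
  At reed: go left to bay.
    At bay: go left to tulip.
      tulip is a leaf — visit tulip.
    Visit bay.
    At bay: go right to kale.
      kale is a leaf — visit kale.
  Visit reed.
  At reed: go right to lime.
    At lime: no left child.
    Visit lime.
    At lime: go right to ash.
      At ash: go left to moss.
        moss is a leaf — visit moss.
      Visit ash.
      At ash: no right child.
Full in-order sequence: daisy, sage, rye, fig, fern, yew, mint, iris, tulip, bay, kale, reed, lime, moss, ash.

mint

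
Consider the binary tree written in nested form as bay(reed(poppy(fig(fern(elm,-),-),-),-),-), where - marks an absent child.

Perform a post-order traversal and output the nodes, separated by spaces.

elm fern fig poppy reed bay

Post-order visits the left subtree, then the right subtree, then the node.
At bay: go left to reed.
  At reed: go left to poppy.
    At poppy: go left to fig.
      At fig: go left to fern.
        At fern: go left to elm.
          elm is a leaf — visit elm.
        At fern: no right child.
        Visit fern.
      At fig: no right child.
      Visit fig.
    At poppy: no right child.
    Visit poppy.
  At reed: no right child.
  Visit reed.
At bay: no right child.
Visit bay.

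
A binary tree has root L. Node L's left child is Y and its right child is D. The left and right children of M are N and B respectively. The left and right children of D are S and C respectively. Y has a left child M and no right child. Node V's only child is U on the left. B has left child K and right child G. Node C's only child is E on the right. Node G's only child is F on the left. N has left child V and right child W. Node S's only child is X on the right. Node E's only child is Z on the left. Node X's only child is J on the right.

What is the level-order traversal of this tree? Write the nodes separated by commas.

L, Y, D, M, S, C, N, B, X, E, V, W, K, G, J, Z, U, F

Level-order visits nodes level by level from the root, left to right within each level.
Level 0: L
Level 1: Y, D
Level 2: M, S, C
Level 3: N, B, X, E
Level 4: V, W, K, G, J, Z
Level 5: U, F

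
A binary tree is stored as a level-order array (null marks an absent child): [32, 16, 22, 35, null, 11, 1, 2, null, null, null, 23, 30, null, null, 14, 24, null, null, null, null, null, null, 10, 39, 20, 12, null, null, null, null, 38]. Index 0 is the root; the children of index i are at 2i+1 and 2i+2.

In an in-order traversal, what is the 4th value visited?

In-order visits the left subtree, then the node, then the right subtree.
At 32: go left to 16.
  At 16: go left to 35.
    At 35: go left to 2.
      At 2: go left to 14.
        At 14: go left to 38.
          38 is a leaf — visit 38.
        Visit 14.
        At 14: no right child.
      Visit 2.
      At 2: go right to 24.
        24 is a leaf — visit 24.
    Visit 35.
    At 35: no right child.
  Visit 16.
  At 16: no right child.
Visit 32.
At 32: go right to 22.
  At 22: go left to 11.
    At 11: go left to 23.
      At 23: go left to 10.
        10 is a leaf — visit 10.
      Visit 23.
      At 23: go right to 39.
        39 is a leaf — visit 39.
    Visit 11.
    At 11: go right to 30.
      At 30: go left to 20.
        20 is a leaf — visit 20.
      Visit 30.
      At 30: go right to 12.
        12 is a leaf — visit 12.
  Visit 22.
  At 22: go right to 1.
    1 is a leaf — visit 1.
Full in-order sequence: 38, 14, 2, 24, 35, 16, 32, 10, 23, 39, 11, 20, 30, 12, 22, 1.

24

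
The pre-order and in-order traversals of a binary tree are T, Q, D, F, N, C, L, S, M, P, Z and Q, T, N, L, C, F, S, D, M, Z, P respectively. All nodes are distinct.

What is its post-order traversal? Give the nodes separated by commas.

The first element of pre-order is the root; it splits in-order into left and right subtrees.
Root T: left subtree has 1 node {Q}, right has 9 {N, L, C, F, S, D, M, Z, P}.
  Root D: left subtree has 5 nodes {N, L, C, F, S}, right has 3 {M, Z, P}.
    Root F: left subtree has 3 nodes {N, L, C}, right has 1 {S}.
      Root N: left subtree has 0 nodes { }, right has 2 {L, C}.
        Root C: left subtree has 1 node {L}, right has 0 { }.
    Root M: left subtree has 0 nodes { }, right has 2 {Z, P}.
      Root P: left subtree has 1 node {Z}, right has 0 { }.

Q, L, C, N, S, F, Z, P, M, D, T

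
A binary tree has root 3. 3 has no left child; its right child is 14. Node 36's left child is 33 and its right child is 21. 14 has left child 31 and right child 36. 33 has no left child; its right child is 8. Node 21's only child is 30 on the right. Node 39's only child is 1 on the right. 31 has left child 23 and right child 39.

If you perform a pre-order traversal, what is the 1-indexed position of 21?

Pre-order visits the node, then its left subtree, then its right subtree.
Visit 3.
At 3: no left child.
At 3: go right to 14.
  Visit 14.
  At 14: go left to 31.
    Visit 31.
    At 31: go left to 23.
      23 is a leaf — visit 23.
    At 31: go right to 39.
      Visit 39.
      At 39: no left child.
      At 39: go right to 1.
        1 is a leaf — visit 1.
  At 14: go right to 36.
    Visit 36.
    At 36: go left to 33.
      Visit 33.
      At 33: no left child.
      At 33: go right to 8.
        8 is a leaf — visit 8.
    At 36: go right to 21.
      Visit 21.
      At 21: no left child.
      At 21: go right to 30.
        30 is a leaf — visit 30.
Full pre-order sequence: 3, 14, 31, 23, 39, 1, 36, 33, 8, 21, 30.

10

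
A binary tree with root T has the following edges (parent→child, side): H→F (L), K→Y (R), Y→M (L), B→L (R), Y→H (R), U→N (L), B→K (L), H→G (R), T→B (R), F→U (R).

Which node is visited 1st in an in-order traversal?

In-order visits the left subtree, then the node, then the right subtree.
At T: no left child.
Visit T.
At T: go right to B.
  At B: go left to K.
    At K: no left child.
    Visit K.
    At K: go right to Y.
      At Y: go left to M.
        M is a leaf — visit M.
      Visit Y.
      At Y: go right to H.
        At H: go left to F.
          At F: no left child.
          Visit F.
          At F: go right to U.
            At U: go left to N.
              N is a leaf — visit N.
            Visit U.
            At U: no right child.
        Visit H.
        At H: go right to G.
          G is a leaf — visit G.
  Visit B.
  At B: go right to L.
    L is a leaf — visit L.
Full in-order sequence: T, K, M, Y, F, N, U, H, G, B, L.

T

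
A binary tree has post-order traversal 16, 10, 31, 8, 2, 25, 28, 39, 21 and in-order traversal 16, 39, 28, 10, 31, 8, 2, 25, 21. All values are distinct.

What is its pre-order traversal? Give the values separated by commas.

21, 39, 16, 28, 25, 2, 8, 31, 10

The last element of post-order is the root; it splits in-order into left and right subtrees.
Root 21: left subtree has 8 nodes {16, 39, 28, 10, 31, 8, 2, 25}, right has 0 { }.
  Root 39: left subtree has 1 node {16}, right has 6 {28, 10, 31, 8, 2, 25}.
    Root 28: left subtree has 0 nodes { }, right has 5 {10, 31, 8, 2, 25}.
      Root 25: left subtree has 4 nodes {10, 31, 8, 2}, right has 0 { }.
        Root 2: left subtree has 3 nodes {10, 31, 8}, right has 0 { }.
          Root 8: left subtree has 2 nodes {10, 31}, right has 0 { }.
            Root 31: left subtree has 1 node {10}, right has 0 { }.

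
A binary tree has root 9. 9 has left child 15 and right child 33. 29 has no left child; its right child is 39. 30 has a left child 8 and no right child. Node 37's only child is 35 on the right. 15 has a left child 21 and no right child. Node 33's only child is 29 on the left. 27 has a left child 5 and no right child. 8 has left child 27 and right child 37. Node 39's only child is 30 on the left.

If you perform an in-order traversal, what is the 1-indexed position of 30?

10

In-order visits the left subtree, then the node, then the right subtree.
At 9: go left to 15.
  At 15: go left to 21.
    21 is a leaf — visit 21.
  Visit 15.
  At 15: no right child.
Visit 9.
At 9: go right to 33.
  At 33: go left to 29.
    At 29: no left child.
    Visit 29.
    At 29: go right to 39.
      At 39: go left to 30.
        At 30: go left to 8.
          At 8: go left to 27.
            At 27: go left to 5.
              5 is a leaf — visit 5.
            Visit 27.
            At 27: no right child.
          Visit 8.
          At 8: go right to 37.
            At 37: no left child.
            Visit 37.
            At 37: go right to 35.
              35 is a leaf — visit 35.
        Visit 30.
        At 30: no right child.
      Visit 39.
      At 39: no right child.
  Visit 33.
  At 33: no right child.
Full in-order sequence: 21, 15, 9, 29, 5, 27, 8, 37, 35, 30, 39, 33.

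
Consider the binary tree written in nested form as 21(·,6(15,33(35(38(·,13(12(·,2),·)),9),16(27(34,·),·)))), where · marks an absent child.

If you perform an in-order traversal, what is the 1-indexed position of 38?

In-order visits the left subtree, then the node, then the right subtree.
At 21: no left child.
Visit 21.
At 21: go right to 6.
  At 6: go left to 15.
    15 is a leaf — visit 15.
  Visit 6.
  At 6: go right to 33.
    At 33: go left to 35.
      At 35: go left to 38.
        At 38: no left child.
        Visit 38.
        At 38: go right to 13.
          At 13: go left to 12.
            At 12: no left child.
            Visit 12.
            At 12: go right to 2.
              2 is a leaf — visit 2.
          Visit 13.
          At 13: no right child.
      Visit 35.
      At 35: go right to 9.
        9 is a leaf — visit 9.
    Visit 33.
    At 33: go right to 16.
      At 16: go left to 27.
        At 27: go left to 34.
          34 is a leaf — visit 34.
        Visit 27.
        At 27: no right child.
      Visit 16.
      At 16: no right child.
Full in-order sequence: 21, 15, 6, 38, 12, 2, 13, 35, 9, 33, 34, 27, 16.

4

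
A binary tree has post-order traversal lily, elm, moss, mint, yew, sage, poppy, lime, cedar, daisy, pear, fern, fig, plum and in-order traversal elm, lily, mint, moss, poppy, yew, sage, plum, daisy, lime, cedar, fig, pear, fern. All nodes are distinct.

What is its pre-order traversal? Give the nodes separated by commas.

plum, poppy, mint, elm, lily, moss, sage, yew, fig, daisy, cedar, lime, fern, pear

The last element of post-order is the root; it splits in-order into left and right subtrees.
Root plum: left subtree has 7 nodes {elm, lily, mint, moss, poppy, yew, sage}, right has 6 {daisy, lime, cedar, fig, pear, fern}.
  Root poppy: left subtree has 4 nodes {elm, lily, mint, moss}, right has 2 {yew, sage}.
    Root mint: left subtree has 2 nodes {elm, lily}, right has 1 {moss}.
      Root elm: left subtree has 0 nodes { }, right has 1 {lily}.
    Root sage: left subtree has 1 node {yew}, right has 0 { }.
  Root fig: left subtree has 3 nodes {daisy, lime, cedar}, right has 2 {pear, fern}.
    Root daisy: left subtree has 0 nodes { }, right has 2 {lime, cedar}.
      Root cedar: left subtree has 1 node {lime}, right has 0 { }.
    Root fern: left subtree has 1 node {pear}, right has 0 { }.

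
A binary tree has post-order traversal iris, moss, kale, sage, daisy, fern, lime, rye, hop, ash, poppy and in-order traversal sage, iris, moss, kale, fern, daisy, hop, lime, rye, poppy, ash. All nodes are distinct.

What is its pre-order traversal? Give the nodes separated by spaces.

poppy hop fern sage kale moss iris daisy rye lime ash

The last element of post-order is the root; it splits in-order into left and right subtrees.
Root poppy: left subtree has 9 nodes {sage, iris, moss, kale, fern, daisy, hop, lime, rye}, right has 1 {ash}.
  Root hop: left subtree has 6 nodes {sage, iris, moss, kale, fern, daisy}, right has 2 {lime, rye}.
    Root fern: left subtree has 4 nodes {sage, iris, moss, kale}, right has 1 {daisy}.
      Root sage: left subtree has 0 nodes { }, right has 3 {iris, moss, kale}.
        Root kale: left subtree has 2 nodes {iris, moss}, right has 0 { }.
          Root moss: left subtree has 1 node {iris}, right has 0 { }.
    Root rye: left subtree has 1 node {lime}, right has 0 { }.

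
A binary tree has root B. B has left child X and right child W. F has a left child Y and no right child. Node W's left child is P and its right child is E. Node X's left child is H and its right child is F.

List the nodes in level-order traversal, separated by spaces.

Level-order visits nodes level by level from the root, left to right within each level.
Level 0: B
Level 1: X, W
Level 2: H, F, P, E
Level 3: Y

B X W H F P E Y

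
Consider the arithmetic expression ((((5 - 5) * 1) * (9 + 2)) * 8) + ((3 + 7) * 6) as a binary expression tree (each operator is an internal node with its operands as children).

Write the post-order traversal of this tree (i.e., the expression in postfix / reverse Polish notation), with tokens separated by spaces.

Post-order on an expression tree gives postfix notation: for each operator, emit left operand, right operand, then the operator.

5 5 - 1 * 9 2 + * 8 * 3 7 + 6 * +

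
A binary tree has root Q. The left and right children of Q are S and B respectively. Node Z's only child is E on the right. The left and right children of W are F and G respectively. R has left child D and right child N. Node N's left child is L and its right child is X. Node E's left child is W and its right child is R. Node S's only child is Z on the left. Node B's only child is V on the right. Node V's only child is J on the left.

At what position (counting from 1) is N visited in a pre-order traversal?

10

Pre-order visits the node, then its left subtree, then its right subtree.
Visit Q.
At Q: go left to S.
  Visit S.
  At S: go left to Z.
    Visit Z.
    At Z: no left child.
    At Z: go right to E.
      Visit E.
      At E: go left to W.
        Visit W.
        At W: go left to F.
          F is a leaf — visit F.
        At W: go right to G.
          G is a leaf — visit G.
      At E: go right to R.
        Visit R.
        At R: go left to D.
          D is a leaf — visit D.
        At R: go right to N.
          Visit N.
          At N: go left to L.
            L is a leaf — visit L.
          At N: go right to X.
            X is a leaf — visit X.
  At S: no right child.
At Q: go right to B.
  Visit B.
  At B: no left child.
  At B: go right to V.
    Visit V.
    At V: go left to J.
      J is a leaf — visit J.
    At V: no right child.
Full pre-order sequence: Q, S, Z, E, W, F, G, R, D, N, L, X, B, V, J.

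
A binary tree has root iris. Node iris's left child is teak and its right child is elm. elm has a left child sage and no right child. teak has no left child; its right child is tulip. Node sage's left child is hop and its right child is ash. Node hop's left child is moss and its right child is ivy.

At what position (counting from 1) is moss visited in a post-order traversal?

3

Post-order visits the left subtree, then the right subtree, then the node.
At iris: go left to teak.
  At teak: no left child.
  At teak: go right to tulip.
    tulip is a leaf — visit tulip.
  Visit teak.
At iris: go right to elm.
  At elm: go left to sage.
    At sage: go left to hop.
      At hop: go left to moss.
        moss is a leaf — visit moss.
      At hop: go right to ivy.
        ivy is a leaf — visit ivy.
      Visit hop.
    At sage: go right to ash.
      ash is a leaf — visit ash.
    Visit sage.
  At elm: no right child.
  Visit elm.
Visit iris.
Full post-order sequence: tulip, teak, moss, ivy, hop, ash, sage, elm, iris.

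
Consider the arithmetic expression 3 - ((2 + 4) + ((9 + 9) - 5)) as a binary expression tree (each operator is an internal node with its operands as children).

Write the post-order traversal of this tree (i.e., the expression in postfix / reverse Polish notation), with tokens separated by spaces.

Post-order on an expression tree gives postfix notation: for each operator, emit left operand, right operand, then the operator.

3 2 4 + 9 9 + 5 - + -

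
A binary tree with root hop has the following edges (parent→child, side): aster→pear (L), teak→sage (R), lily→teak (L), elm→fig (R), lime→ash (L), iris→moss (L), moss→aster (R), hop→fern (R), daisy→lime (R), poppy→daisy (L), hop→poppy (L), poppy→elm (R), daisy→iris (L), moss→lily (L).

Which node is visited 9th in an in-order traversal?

ash

In-order visits the left subtree, then the node, then the right subtree.
At hop: go left to poppy.
  At poppy: go left to daisy.
    At daisy: go left to iris.
      At iris: go left to moss.
        At moss: go left to lily.
          At lily: go left to teak.
            At teak: no left child.
            Visit teak.
            At teak: go right to sage.
              sage is a leaf — visit sage.
          Visit lily.
          At lily: no right child.
        Visit moss.
        At moss: go right to aster.
          At aster: go left to pear.
            pear is a leaf — visit pear.
          Visit aster.
          At aster: no right child.
      Visit iris.
      At iris: no right child.
    Visit daisy.
    At daisy: go right to lime.
      At lime: go left to ash.
        ash is a leaf — visit ash.
      Visit lime.
      At lime: no right child.
  Visit poppy.
  At poppy: go right to elm.
    At elm: no left child.
    Visit elm.
    At elm: go right to fig.
      fig is a leaf — visit fig.
Visit hop.
At hop: go right to fern.
  fern is a leaf — visit fern.
Full in-order sequence: teak, sage, lily, moss, pear, aster, iris, daisy, ash, lime, poppy, elm, fig, hop, fern.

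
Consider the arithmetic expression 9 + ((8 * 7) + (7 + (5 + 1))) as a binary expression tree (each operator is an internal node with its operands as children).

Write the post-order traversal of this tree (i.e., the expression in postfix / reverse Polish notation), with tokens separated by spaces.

9 8 7 * 7 5 1 + + + +

Post-order on an expression tree gives postfix notation: for each operator, emit left operand, right operand, then the operator.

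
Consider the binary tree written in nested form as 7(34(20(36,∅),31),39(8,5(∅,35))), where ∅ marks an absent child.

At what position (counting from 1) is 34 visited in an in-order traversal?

3

In-order visits the left subtree, then the node, then the right subtree.
At 7: go left to 34.
  At 34: go left to 20.
    At 20: go left to 36.
      36 is a leaf — visit 36.
    Visit 20.
    At 20: no right child.
  Visit 34.
  At 34: go right to 31.
    31 is a leaf — visit 31.
Visit 7.
At 7: go right to 39.
  At 39: go left to 8.
    8 is a leaf — visit 8.
  Visit 39.
  At 39: go right to 5.
    At 5: no left child.
    Visit 5.
    At 5: go right to 35.
      35 is a leaf — visit 35.
Full in-order sequence: 36, 20, 34, 31, 7, 8, 39, 5, 35.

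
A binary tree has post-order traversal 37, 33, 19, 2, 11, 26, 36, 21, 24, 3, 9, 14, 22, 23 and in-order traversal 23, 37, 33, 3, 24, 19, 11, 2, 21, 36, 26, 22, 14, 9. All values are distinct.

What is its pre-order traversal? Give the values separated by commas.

23, 22, 3, 33, 37, 24, 21, 11, 19, 2, 36, 26, 14, 9

The last element of post-order is the root; it splits in-order into left and right subtrees.
Root 23: left subtree has 0 nodes { }, right has 13 {37, 33, 3, 24, 19, 11, 2, 21, 36, 26, 22, 14, 9}.
  Root 22: left subtree has 10 nodes {37, 33, 3, 24, 19, 11, 2, 21, 36, 26}, right has 2 {14, 9}.
    Root 3: left subtree has 2 nodes {37, 33}, right has 7 {24, 19, 11, 2, 21, 36, 26}.
      Root 33: left subtree has 1 node {37}, right has 0 { }.
      Root 24: left subtree has 0 nodes { }, right has 6 {19, 11, 2, 21, 36, 26}.
        Root 21: left subtree has 3 nodes {19, 11, 2}, right has 2 {36, 26}.
          Root 11: left subtree has 1 node {19}, right has 1 {2}.
          Root 36: left subtree has 0 nodes { }, right has 1 {26}.
    Root 14: left subtree has 0 nodes { }, right has 1 {9}.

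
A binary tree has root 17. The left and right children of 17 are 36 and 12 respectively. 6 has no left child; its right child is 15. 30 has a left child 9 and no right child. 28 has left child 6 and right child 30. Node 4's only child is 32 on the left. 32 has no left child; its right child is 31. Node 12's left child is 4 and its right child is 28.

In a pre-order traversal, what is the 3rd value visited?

12

Pre-order visits the node, then its left subtree, then its right subtree.
Visit 17.
At 17: go left to 36.
  36 is a leaf — visit 36.
At 17: go right to 12.
  Visit 12.
  At 12: go left to 4.
    Visit 4.
    At 4: go left to 32.
      Visit 32.
      At 32: no left child.
      At 32: go right to 31.
        31 is a leaf — visit 31.
    At 4: no right child.
  At 12: go right to 28.
    Visit 28.
    At 28: go left to 6.
      Visit 6.
      At 6: no left child.
      At 6: go right to 15.
        15 is a leaf — visit 15.
    At 28: go right to 30.
      Visit 30.
      At 30: go left to 9.
        9 is a leaf — visit 9.
      At 30: no right child.
Full pre-order sequence: 17, 36, 12, 4, 32, 31, 28, 6, 15, 30, 9.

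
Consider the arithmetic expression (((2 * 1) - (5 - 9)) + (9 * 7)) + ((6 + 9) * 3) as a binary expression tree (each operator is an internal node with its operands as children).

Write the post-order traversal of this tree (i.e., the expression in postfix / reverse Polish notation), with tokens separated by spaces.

Post-order on an expression tree gives postfix notation: for each operator, emit left operand, right operand, then the operator.

2 1 * 5 9 - - 9 7 * + 6 9 + 3 * +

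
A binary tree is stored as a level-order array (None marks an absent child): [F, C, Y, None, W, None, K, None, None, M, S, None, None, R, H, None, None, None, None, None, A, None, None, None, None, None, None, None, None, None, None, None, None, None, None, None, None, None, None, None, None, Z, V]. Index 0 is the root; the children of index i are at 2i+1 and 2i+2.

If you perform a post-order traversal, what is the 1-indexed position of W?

6

Post-order visits the left subtree, then the right subtree, then the node.
At F: go left to C.
  At C: no left child.
  At C: go right to W.
    At W: go left to M.
      At M: no left child.
      At M: go right to A.
        At A: go left to Z.
          Z is a leaf — visit Z.
        At A: go right to V.
          V is a leaf — visit V.
        Visit A.
      Visit M.
    At W: go right to S.
      S is a leaf — visit S.
    Visit W.
  Visit C.
At F: go right to Y.
  At Y: no left child.
  At Y: go right to K.
    At K: go left to R.
      R is a leaf — visit R.
    At K: go right to H.
      H is a leaf — visit H.
    Visit K.
  Visit Y.
Visit F.
Full post-order sequence: Z, V, A, M, S, W, C, R, H, K, Y, F.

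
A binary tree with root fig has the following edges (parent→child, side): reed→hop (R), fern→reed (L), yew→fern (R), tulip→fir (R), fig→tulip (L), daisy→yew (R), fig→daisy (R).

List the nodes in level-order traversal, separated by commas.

Level-order visits nodes level by level from the root, left to right within each level.
Level 0: fig
Level 1: tulip, daisy
Level 2: fir, yew
Level 3: fern
Level 4: reed
Level 5: hop

fig, tulip, daisy, fir, yew, fern, reed, hop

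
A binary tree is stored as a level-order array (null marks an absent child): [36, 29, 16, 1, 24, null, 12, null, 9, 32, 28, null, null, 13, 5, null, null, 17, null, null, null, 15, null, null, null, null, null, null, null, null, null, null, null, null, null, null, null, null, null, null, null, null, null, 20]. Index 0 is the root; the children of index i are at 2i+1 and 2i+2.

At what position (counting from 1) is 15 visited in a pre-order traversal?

Pre-order visits the node, then its left subtree, then its right subtree.
Visit 36.
At 36: go left to 29.
  Visit 29.
  At 29: go left to 1.
    Visit 1.
    At 1: no left child.
    At 1: go right to 9.
      Visit 9.
      At 9: go left to 17.
        17 is a leaf — visit 17.
      At 9: no right child.
  At 29: go right to 24.
    Visit 24.
    At 24: go left to 32.
      32 is a leaf — visit 32.
    At 24: go right to 28.
      Visit 28.
      At 28: go left to 15.
        Visit 15.
        At 15: go left to 20.
          20 is a leaf — visit 20.
        At 15: no right child.
      At 28: no right child.
At 36: go right to 16.
  Visit 16.
  At 16: no left child.
  At 16: go right to 12.
    Visit 12.
    At 12: go left to 13.
      13 is a leaf — visit 13.
    At 12: go right to 5.
      5 is a leaf — visit 5.
Full pre-order sequence: 36, 29, 1, 9, 17, 24, 32, 28, 15, 20, 16, 12, 13, 5.

9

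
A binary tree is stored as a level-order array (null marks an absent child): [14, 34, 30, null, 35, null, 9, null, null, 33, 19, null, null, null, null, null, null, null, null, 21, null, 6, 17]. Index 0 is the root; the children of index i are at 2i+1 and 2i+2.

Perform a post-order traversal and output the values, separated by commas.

Post-order visits the left subtree, then the right subtree, then the node.
At 14: go left to 34.
  At 34: no left child.
  At 34: go right to 35.
    At 35: go left to 33.
      At 33: go left to 21.
        21 is a leaf — visit 21.
      At 33: no right child.
      Visit 33.
    At 35: go right to 19.
      At 19: go left to 6.
        6 is a leaf — visit 6.
      At 19: go right to 17.
        17 is a leaf — visit 17.
      Visit 19.
    Visit 35.
  Visit 34.
At 14: go right to 30.
  At 30: no left child.
  At 30: go right to 9.
    9 is a leaf — visit 9.
  Visit 30.
Visit 14.

21, 33, 6, 17, 19, 35, 34, 9, 30, 14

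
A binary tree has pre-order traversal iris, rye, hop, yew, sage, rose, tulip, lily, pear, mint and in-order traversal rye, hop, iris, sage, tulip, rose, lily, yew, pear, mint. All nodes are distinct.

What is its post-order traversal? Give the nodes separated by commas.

hop, rye, tulip, lily, rose, sage, mint, pear, yew, iris

The first element of pre-order is the root; it splits in-order into left and right subtrees.
Root iris: left subtree has 2 nodes {rye, hop}, right has 7 {sage, tulip, rose, lily, yew, pear, mint}.
  Root rye: left subtree has 0 nodes { }, right has 1 {hop}.
  Root yew: left subtree has 4 nodes {sage, tulip, rose, lily}, right has 2 {pear, mint}.
    Root sage: left subtree has 0 nodes { }, right has 3 {tulip, rose, lily}.
      Root rose: left subtree has 1 node {tulip}, right has 1 {lily}.
    Root pear: left subtree has 0 nodes { }, right has 1 {mint}.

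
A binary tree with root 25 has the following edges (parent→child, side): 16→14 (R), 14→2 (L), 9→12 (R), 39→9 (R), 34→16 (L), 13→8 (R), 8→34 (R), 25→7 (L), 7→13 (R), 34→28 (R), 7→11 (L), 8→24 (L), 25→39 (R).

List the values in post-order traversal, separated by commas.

11, 24, 2, 14, 16, 28, 34, 8, 13, 7, 12, 9, 39, 25

Post-order visits the left subtree, then the right subtree, then the node.
At 25: go left to 7.
  At 7: go left to 11.
    11 is a leaf — visit 11.
  At 7: go right to 13.
    At 13: no left child.
    At 13: go right to 8.
      At 8: go left to 24.
        24 is a leaf — visit 24.
      At 8: go right to 34.
        At 34: go left to 16.
          At 16: no left child.
          At 16: go right to 14.
            At 14: go left to 2.
              2 is a leaf — visit 2.
            At 14: no right child.
            Visit 14.
          Visit 16.
        At 34: go right to 28.
          28 is a leaf — visit 28.
        Visit 34.
      Visit 8.
    Visit 13.
  Visit 7.
At 25: go right to 39.
  At 39: no left child.
  At 39: go right to 9.
    At 9: no left child.
    At 9: go right to 12.
      12 is a leaf — visit 12.
    Visit 9.
  Visit 39.
Visit 25.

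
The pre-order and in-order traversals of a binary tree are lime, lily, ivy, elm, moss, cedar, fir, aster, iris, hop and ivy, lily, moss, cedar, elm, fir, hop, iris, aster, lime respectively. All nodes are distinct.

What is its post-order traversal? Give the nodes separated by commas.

ivy, cedar, moss, hop, iris, aster, fir, elm, lily, lime

The first element of pre-order is the root; it splits in-order into left and right subtrees.
Root lime: left subtree has 9 nodes {ivy, lily, moss, cedar, elm, fir, hop, iris, aster}, right has 0 { }.
  Root lily: left subtree has 1 node {ivy}, right has 7 {moss, cedar, elm, fir, hop, iris, aster}.
    Root elm: left subtree has 2 nodes {moss, cedar}, right has 4 {fir, hop, iris, aster}.
      Root moss: left subtree has 0 nodes { }, right has 1 {cedar}.
      Root fir: left subtree has 0 nodes { }, right has 3 {hop, iris, aster}.
        Root aster: left subtree has 2 nodes {hop, iris}, right has 0 { }.
          Root iris: left subtree has 1 node {hop}, right has 0 { }.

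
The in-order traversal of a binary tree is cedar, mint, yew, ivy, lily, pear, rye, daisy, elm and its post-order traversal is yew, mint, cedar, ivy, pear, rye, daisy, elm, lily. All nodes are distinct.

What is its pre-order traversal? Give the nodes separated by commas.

lily, ivy, cedar, mint, yew, elm, daisy, rye, pear

The last element of post-order is the root; it splits in-order into left and right subtrees.
Root lily: left subtree has 4 nodes {cedar, mint, yew, ivy}, right has 4 {pear, rye, daisy, elm}.
  Root ivy: left subtree has 3 nodes {cedar, mint, yew}, right has 0 { }.
    Root cedar: left subtree has 0 nodes { }, right has 2 {mint, yew}.
      Root mint: left subtree has 0 nodes { }, right has 1 {yew}.
  Root elm: left subtree has 3 nodes {pear, rye, daisy}, right has 0 { }.
    Root daisy: left subtree has 2 nodes {pear, rye}, right has 0 { }.
      Root rye: left subtree has 1 node {pear}, right has 0 { }.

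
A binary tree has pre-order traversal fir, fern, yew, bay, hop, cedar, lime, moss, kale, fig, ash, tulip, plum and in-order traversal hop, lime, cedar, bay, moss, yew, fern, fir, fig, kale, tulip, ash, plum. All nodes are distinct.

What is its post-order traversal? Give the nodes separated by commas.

The first element of pre-order is the root; it splits in-order into left and right subtrees.
Root fir: left subtree has 7 nodes {hop, lime, cedar, bay, moss, yew, fern}, right has 5 {fig, kale, tulip, ash, plum}.
  Root fern: left subtree has 6 nodes {hop, lime, cedar, bay, moss, yew}, right has 0 { }.
    Root yew: left subtree has 5 nodes {hop, lime, cedar, bay, moss}, right has 0 { }.
      Root bay: left subtree has 3 nodes {hop, lime, cedar}, right has 1 {moss}.
        Root hop: left subtree has 0 nodes { }, right has 2 {lime, cedar}.
          Root cedar: left subtree has 1 node {lime}, right has 0 { }.
  Root kale: left subtree has 1 node {fig}, right has 3 {tulip, ash, plum}.
    Root ash: left subtree has 1 node {tulip}, right has 1 {plum}.

lime, cedar, hop, moss, bay, yew, fern, fig, tulip, plum, ash, kale, fir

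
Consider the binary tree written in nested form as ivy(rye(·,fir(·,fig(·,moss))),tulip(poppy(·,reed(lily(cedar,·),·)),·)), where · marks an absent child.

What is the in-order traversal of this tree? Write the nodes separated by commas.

rye, fir, fig, moss, ivy, poppy, cedar, lily, reed, tulip

In-order visits the left subtree, then the node, then the right subtree.
At ivy: go left to rye.
  At rye: no left child.
  Visit rye.
  At rye: go right to fir.
    At fir: no left child.
    Visit fir.
    At fir: go right to fig.
      At fig: no left child.
      Visit fig.
      At fig: go right to moss.
        moss is a leaf — visit moss.
Visit ivy.
At ivy: go right to tulip.
  At tulip: go left to poppy.
    At poppy: no left child.
    Visit poppy.
    At poppy: go right to reed.
      At reed: go left to lily.
        At lily: go left to cedar.
          cedar is a leaf — visit cedar.
        Visit lily.
        At lily: no right child.
      Visit reed.
      At reed: no right child.
  Visit tulip.
  At tulip: no right child.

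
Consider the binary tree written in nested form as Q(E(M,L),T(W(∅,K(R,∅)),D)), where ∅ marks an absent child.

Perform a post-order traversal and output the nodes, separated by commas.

Post-order visits the left subtree, then the right subtree, then the node.
At Q: go left to E.
  At E: go left to M.
    M is a leaf — visit M.
  At E: go right to L.
    L is a leaf — visit L.
  Visit E.
At Q: go right to T.
  At T: go left to W.
    At W: no left child.
    At W: go right to K.
      At K: go left to R.
        R is a leaf — visit R.
      At K: no right child.
      Visit K.
    Visit W.
  At T: go right to D.
    D is a leaf — visit D.
  Visit T.
Visit Q.

M, L, E, R, K, W, D, T, Q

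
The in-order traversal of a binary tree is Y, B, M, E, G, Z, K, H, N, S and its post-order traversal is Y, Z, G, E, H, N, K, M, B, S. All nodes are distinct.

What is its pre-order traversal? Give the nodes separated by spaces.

S B Y M K E G Z N H

The last element of post-order is the root; it splits in-order into left and right subtrees.
Root S: left subtree has 9 nodes {Y, B, M, E, G, Z, K, H, N}, right has 0 { }.
  Root B: left subtree has 1 node {Y}, right has 7 {M, E, G, Z, K, H, N}.
    Root M: left subtree has 0 nodes { }, right has 6 {E, G, Z, K, H, N}.
      Root K: left subtree has 3 nodes {E, G, Z}, right has 2 {H, N}.
        Root E: left subtree has 0 nodes { }, right has 2 {G, Z}.
          Root G: left subtree has 0 nodes { }, right has 1 {Z}.
        Root N: left subtree has 1 node {H}, right has 0 { }.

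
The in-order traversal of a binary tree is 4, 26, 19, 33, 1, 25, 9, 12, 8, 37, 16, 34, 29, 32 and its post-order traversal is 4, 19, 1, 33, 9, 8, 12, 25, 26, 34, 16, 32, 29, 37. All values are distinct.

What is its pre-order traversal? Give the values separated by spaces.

The last element of post-order is the root; it splits in-order into left and right subtrees.
Root 37: left subtree has 9 nodes {4, 26, 19, 33, 1, 25, 9, 12, 8}, right has 4 {16, 34, 29, 32}.
  Root 26: left subtree has 1 node {4}, right has 7 {19, 33, 1, 25, 9, 12, 8}.
    Root 25: left subtree has 3 nodes {19, 33, 1}, right has 3 {9, 12, 8}.
      Root 33: left subtree has 1 node {19}, right has 1 {1}.
      Root 12: left subtree has 1 node {9}, right has 1 {8}.
  Root 29: left subtree has 2 nodes {16, 34}, right has 1 {32}.
    Root 16: left subtree has 0 nodes { }, right has 1 {34}.

37 26 4 25 33 19 1 12 9 8 29 16 34 32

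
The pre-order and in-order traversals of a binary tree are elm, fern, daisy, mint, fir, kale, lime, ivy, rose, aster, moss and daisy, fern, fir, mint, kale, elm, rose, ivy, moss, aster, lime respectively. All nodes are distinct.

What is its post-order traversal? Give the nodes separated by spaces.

The first element of pre-order is the root; it splits in-order into left and right subtrees.
Root elm: left subtree has 5 nodes {daisy, fern, fir, mint, kale}, right has 5 {rose, ivy, moss, aster, lime}.
  Root fern: left subtree has 1 node {daisy}, right has 3 {fir, mint, kale}.
    Root mint: left subtree has 1 node {fir}, right has 1 {kale}.
  Root lime: left subtree has 4 nodes {rose, ivy, moss, aster}, right has 0 { }.
    Root ivy: left subtree has 1 node {rose}, right has 2 {moss, aster}.
      Root aster: left subtree has 1 node {moss}, right has 0 { }.

daisy fir kale mint fern rose moss aster ivy lime elm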